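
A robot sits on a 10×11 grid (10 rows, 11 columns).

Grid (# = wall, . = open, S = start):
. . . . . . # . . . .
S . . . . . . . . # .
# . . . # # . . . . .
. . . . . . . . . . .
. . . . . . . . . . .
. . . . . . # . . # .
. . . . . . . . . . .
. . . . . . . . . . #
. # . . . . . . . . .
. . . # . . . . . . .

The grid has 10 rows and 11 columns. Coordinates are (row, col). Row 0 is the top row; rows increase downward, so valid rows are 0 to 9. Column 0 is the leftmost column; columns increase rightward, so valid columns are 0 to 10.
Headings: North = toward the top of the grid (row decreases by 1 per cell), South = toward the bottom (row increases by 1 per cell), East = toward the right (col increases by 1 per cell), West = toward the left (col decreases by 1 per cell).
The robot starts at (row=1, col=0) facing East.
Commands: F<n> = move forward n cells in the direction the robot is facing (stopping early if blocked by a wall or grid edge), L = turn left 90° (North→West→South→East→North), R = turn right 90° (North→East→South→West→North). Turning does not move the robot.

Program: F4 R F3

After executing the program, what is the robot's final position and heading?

Answer: Final position: (row=1, col=4), facing South

Derivation:
Start: (row=1, col=0), facing East
  F4: move forward 4, now at (row=1, col=4)
  R: turn right, now facing South
  F3: move forward 0/3 (blocked), now at (row=1, col=4)
Final: (row=1, col=4), facing South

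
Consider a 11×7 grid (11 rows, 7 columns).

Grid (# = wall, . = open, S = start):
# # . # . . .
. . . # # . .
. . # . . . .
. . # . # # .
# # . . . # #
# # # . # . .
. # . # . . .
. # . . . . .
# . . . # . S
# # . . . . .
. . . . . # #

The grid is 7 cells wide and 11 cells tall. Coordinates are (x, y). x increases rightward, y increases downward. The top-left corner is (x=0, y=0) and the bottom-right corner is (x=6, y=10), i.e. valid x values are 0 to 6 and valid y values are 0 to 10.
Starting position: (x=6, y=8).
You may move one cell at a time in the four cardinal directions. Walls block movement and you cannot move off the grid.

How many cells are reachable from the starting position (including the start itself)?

BFS flood-fill from (x=6, y=8):
  Distance 0: (x=6, y=8)
  Distance 1: (x=6, y=7), (x=5, y=8), (x=6, y=9)
  Distance 2: (x=6, y=6), (x=5, y=7), (x=5, y=9)
  Distance 3: (x=6, y=5), (x=5, y=6), (x=4, y=7), (x=4, y=9)
  Distance 4: (x=5, y=5), (x=4, y=6), (x=3, y=7), (x=3, y=9), (x=4, y=10)
  Distance 5: (x=2, y=7), (x=3, y=8), (x=2, y=9), (x=3, y=10)
  Distance 6: (x=2, y=6), (x=2, y=8), (x=2, y=10)
  Distance 7: (x=1, y=8), (x=1, y=10)
  Distance 8: (x=0, y=10)
Total reachable: 26 (grid has 51 open cells total)

Answer: Reachable cells: 26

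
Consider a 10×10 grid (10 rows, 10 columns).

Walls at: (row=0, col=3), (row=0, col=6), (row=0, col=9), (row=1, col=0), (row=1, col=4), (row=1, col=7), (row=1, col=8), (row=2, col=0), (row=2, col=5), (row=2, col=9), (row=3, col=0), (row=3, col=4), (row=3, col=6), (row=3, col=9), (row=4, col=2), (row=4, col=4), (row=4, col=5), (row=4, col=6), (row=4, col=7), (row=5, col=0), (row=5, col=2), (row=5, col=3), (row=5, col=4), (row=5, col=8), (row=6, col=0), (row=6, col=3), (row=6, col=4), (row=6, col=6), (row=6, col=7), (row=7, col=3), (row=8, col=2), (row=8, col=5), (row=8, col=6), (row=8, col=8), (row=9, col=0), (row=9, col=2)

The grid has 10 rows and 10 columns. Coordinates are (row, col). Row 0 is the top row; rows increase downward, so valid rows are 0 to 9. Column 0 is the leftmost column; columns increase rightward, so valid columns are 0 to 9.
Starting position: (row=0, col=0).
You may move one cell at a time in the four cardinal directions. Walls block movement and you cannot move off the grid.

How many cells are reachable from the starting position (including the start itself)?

Answer: Reachable cells: 25

Derivation:
BFS flood-fill from (row=0, col=0):
  Distance 0: (row=0, col=0)
  Distance 1: (row=0, col=1)
  Distance 2: (row=0, col=2), (row=1, col=1)
  Distance 3: (row=1, col=2), (row=2, col=1)
  Distance 4: (row=1, col=3), (row=2, col=2), (row=3, col=1)
  Distance 5: (row=2, col=3), (row=3, col=2), (row=4, col=1)
  Distance 6: (row=2, col=4), (row=3, col=3), (row=4, col=0), (row=5, col=1)
  Distance 7: (row=4, col=3), (row=6, col=1)
  Distance 8: (row=6, col=2), (row=7, col=1)
  Distance 9: (row=7, col=0), (row=7, col=2), (row=8, col=1)
  Distance 10: (row=8, col=0), (row=9, col=1)
Total reachable: 25 (grid has 64 open cells total)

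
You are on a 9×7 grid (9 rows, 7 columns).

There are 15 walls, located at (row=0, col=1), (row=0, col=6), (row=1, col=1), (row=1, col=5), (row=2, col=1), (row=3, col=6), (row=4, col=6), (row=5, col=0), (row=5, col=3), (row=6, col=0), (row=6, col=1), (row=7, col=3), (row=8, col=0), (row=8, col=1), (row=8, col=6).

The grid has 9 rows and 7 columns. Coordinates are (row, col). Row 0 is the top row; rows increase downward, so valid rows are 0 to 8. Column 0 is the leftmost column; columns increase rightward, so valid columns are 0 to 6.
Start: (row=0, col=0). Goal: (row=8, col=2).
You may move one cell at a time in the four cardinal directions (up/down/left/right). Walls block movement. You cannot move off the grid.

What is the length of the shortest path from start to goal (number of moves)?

Answer: Shortest path length: 10

Derivation:
BFS from (row=0, col=0) until reaching (row=8, col=2):
  Distance 0: (row=0, col=0)
  Distance 1: (row=1, col=0)
  Distance 2: (row=2, col=0)
  Distance 3: (row=3, col=0)
  Distance 4: (row=3, col=1), (row=4, col=0)
  Distance 5: (row=3, col=2), (row=4, col=1)
  Distance 6: (row=2, col=2), (row=3, col=3), (row=4, col=2), (row=5, col=1)
  Distance 7: (row=1, col=2), (row=2, col=3), (row=3, col=4), (row=4, col=3), (row=5, col=2)
  Distance 8: (row=0, col=2), (row=1, col=3), (row=2, col=4), (row=3, col=5), (row=4, col=4), (row=6, col=2)
  Distance 9: (row=0, col=3), (row=1, col=4), (row=2, col=5), (row=4, col=5), (row=5, col=4), (row=6, col=3), (row=7, col=2)
  Distance 10: (row=0, col=4), (row=2, col=6), (row=5, col=5), (row=6, col=4), (row=7, col=1), (row=8, col=2)  <- goal reached here
One shortest path (10 moves): (row=0, col=0) -> (row=1, col=0) -> (row=2, col=0) -> (row=3, col=0) -> (row=3, col=1) -> (row=3, col=2) -> (row=4, col=2) -> (row=5, col=2) -> (row=6, col=2) -> (row=7, col=2) -> (row=8, col=2)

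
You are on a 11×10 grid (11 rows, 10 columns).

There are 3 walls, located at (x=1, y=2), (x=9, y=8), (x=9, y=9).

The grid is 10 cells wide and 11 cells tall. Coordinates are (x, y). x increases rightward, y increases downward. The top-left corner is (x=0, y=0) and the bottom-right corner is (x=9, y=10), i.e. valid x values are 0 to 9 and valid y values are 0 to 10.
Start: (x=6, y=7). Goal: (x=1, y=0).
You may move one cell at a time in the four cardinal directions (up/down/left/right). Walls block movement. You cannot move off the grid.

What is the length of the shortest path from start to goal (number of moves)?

BFS from (x=6, y=7) until reaching (x=1, y=0):
  Distance 0: (x=6, y=7)
  Distance 1: (x=6, y=6), (x=5, y=7), (x=7, y=7), (x=6, y=8)
  Distance 2: (x=6, y=5), (x=5, y=6), (x=7, y=6), (x=4, y=7), (x=8, y=7), (x=5, y=8), (x=7, y=8), (x=6, y=9)
  Distance 3: (x=6, y=4), (x=5, y=5), (x=7, y=5), (x=4, y=6), (x=8, y=6), (x=3, y=7), (x=9, y=7), (x=4, y=8), (x=8, y=8), (x=5, y=9), (x=7, y=9), (x=6, y=10)
  Distance 4: (x=6, y=3), (x=5, y=4), (x=7, y=4), (x=4, y=5), (x=8, y=5), (x=3, y=6), (x=9, y=6), (x=2, y=7), (x=3, y=8), (x=4, y=9), (x=8, y=9), (x=5, y=10), (x=7, y=10)
  Distance 5: (x=6, y=2), (x=5, y=3), (x=7, y=3), (x=4, y=4), (x=8, y=4), (x=3, y=5), (x=9, y=5), (x=2, y=6), (x=1, y=7), (x=2, y=8), (x=3, y=9), (x=4, y=10), (x=8, y=10)
  Distance 6: (x=6, y=1), (x=5, y=2), (x=7, y=2), (x=4, y=3), (x=8, y=3), (x=3, y=4), (x=9, y=4), (x=2, y=5), (x=1, y=6), (x=0, y=7), (x=1, y=8), (x=2, y=9), (x=3, y=10), (x=9, y=10)
  Distance 7: (x=6, y=0), (x=5, y=1), (x=7, y=1), (x=4, y=2), (x=8, y=2), (x=3, y=3), (x=9, y=3), (x=2, y=4), (x=1, y=5), (x=0, y=6), (x=0, y=8), (x=1, y=9), (x=2, y=10)
  Distance 8: (x=5, y=0), (x=7, y=0), (x=4, y=1), (x=8, y=1), (x=3, y=2), (x=9, y=2), (x=2, y=3), (x=1, y=4), (x=0, y=5), (x=0, y=9), (x=1, y=10)
  Distance 9: (x=4, y=0), (x=8, y=0), (x=3, y=1), (x=9, y=1), (x=2, y=2), (x=1, y=3), (x=0, y=4), (x=0, y=10)
  Distance 10: (x=3, y=0), (x=9, y=0), (x=2, y=1), (x=0, y=3)
  Distance 11: (x=2, y=0), (x=1, y=1), (x=0, y=2)
  Distance 12: (x=1, y=0), (x=0, y=1)  <- goal reached here
One shortest path (12 moves): (x=6, y=7) -> (x=5, y=7) -> (x=4, y=7) -> (x=3, y=7) -> (x=2, y=7) -> (x=2, y=6) -> (x=2, y=5) -> (x=2, y=4) -> (x=2, y=3) -> (x=2, y=2) -> (x=2, y=1) -> (x=1, y=1) -> (x=1, y=0)

Answer: Shortest path length: 12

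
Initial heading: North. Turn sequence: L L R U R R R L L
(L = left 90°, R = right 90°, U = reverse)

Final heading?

Start: North
  L (left (90° counter-clockwise)) -> West
  L (left (90° counter-clockwise)) -> South
  R (right (90° clockwise)) -> West
  U (U-turn (180°)) -> East
  R (right (90° clockwise)) -> South
  R (right (90° clockwise)) -> West
  R (right (90° clockwise)) -> North
  L (left (90° counter-clockwise)) -> West
  L (left (90° counter-clockwise)) -> South
Final: South

Answer: Final heading: South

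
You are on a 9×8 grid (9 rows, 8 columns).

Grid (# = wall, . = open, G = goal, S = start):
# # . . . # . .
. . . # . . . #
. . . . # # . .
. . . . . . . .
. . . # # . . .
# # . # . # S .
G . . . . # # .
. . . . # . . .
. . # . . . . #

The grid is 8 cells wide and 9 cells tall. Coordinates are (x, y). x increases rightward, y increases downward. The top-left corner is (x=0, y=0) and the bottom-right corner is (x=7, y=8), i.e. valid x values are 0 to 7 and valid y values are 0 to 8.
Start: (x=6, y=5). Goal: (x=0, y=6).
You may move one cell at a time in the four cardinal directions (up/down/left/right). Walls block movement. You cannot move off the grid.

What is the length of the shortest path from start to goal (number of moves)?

Answer: Shortest path length: 11

Derivation:
BFS from (x=6, y=5) until reaching (x=0, y=6):
  Distance 0: (x=6, y=5)
  Distance 1: (x=6, y=4), (x=7, y=5)
  Distance 2: (x=6, y=3), (x=5, y=4), (x=7, y=4), (x=7, y=6)
  Distance 3: (x=6, y=2), (x=5, y=3), (x=7, y=3), (x=7, y=7)
  Distance 4: (x=6, y=1), (x=7, y=2), (x=4, y=3), (x=6, y=7)
  Distance 5: (x=6, y=0), (x=5, y=1), (x=3, y=3), (x=5, y=7), (x=6, y=8)
  Distance 6: (x=7, y=0), (x=4, y=1), (x=3, y=2), (x=2, y=3), (x=5, y=8)
  Distance 7: (x=4, y=0), (x=2, y=2), (x=1, y=3), (x=2, y=4), (x=4, y=8)
  Distance 8: (x=3, y=0), (x=2, y=1), (x=1, y=2), (x=0, y=3), (x=1, y=4), (x=2, y=5), (x=3, y=8)
  Distance 9: (x=2, y=0), (x=1, y=1), (x=0, y=2), (x=0, y=4), (x=2, y=6), (x=3, y=7)
  Distance 10: (x=0, y=1), (x=1, y=6), (x=3, y=6), (x=2, y=7)
  Distance 11: (x=0, y=6), (x=4, y=6), (x=1, y=7)  <- goal reached here
One shortest path (11 moves): (x=6, y=5) -> (x=6, y=4) -> (x=5, y=4) -> (x=5, y=3) -> (x=4, y=3) -> (x=3, y=3) -> (x=2, y=3) -> (x=2, y=4) -> (x=2, y=5) -> (x=2, y=6) -> (x=1, y=6) -> (x=0, y=6)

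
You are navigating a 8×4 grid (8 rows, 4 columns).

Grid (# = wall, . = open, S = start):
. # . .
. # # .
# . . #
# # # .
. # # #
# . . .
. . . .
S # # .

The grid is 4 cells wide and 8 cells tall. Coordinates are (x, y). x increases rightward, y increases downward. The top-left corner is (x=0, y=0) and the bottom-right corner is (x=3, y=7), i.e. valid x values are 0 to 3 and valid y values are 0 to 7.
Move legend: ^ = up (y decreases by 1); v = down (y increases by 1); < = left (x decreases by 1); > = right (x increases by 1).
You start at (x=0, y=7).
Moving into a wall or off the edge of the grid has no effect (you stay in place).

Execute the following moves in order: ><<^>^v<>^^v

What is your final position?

Answer: Final position: (x=1, y=6)

Derivation:
Start: (x=0, y=7)
  > (right): blocked, stay at (x=0, y=7)
  < (left): blocked, stay at (x=0, y=7)
  < (left): blocked, stay at (x=0, y=7)
  ^ (up): (x=0, y=7) -> (x=0, y=6)
  > (right): (x=0, y=6) -> (x=1, y=6)
  ^ (up): (x=1, y=6) -> (x=1, y=5)
  v (down): (x=1, y=5) -> (x=1, y=6)
  < (left): (x=1, y=6) -> (x=0, y=6)
  > (right): (x=0, y=6) -> (x=1, y=6)
  ^ (up): (x=1, y=6) -> (x=1, y=5)
  ^ (up): blocked, stay at (x=1, y=5)
  v (down): (x=1, y=5) -> (x=1, y=6)
Final: (x=1, y=6)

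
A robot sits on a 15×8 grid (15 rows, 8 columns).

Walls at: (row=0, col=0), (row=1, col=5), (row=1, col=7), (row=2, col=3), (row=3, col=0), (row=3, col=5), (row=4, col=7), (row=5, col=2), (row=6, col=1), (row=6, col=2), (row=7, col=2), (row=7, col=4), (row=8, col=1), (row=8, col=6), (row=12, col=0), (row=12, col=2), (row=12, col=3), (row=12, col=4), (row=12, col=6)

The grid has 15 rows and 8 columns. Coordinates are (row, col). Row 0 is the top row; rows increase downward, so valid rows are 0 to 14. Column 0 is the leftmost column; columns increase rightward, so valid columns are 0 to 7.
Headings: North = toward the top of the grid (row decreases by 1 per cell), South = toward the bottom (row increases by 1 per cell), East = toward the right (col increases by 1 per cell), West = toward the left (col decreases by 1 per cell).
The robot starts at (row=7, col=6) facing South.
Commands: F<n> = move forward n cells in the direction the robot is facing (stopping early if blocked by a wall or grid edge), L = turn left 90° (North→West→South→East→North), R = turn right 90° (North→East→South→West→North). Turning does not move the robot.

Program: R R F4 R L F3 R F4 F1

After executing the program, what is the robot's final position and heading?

Answer: Final position: (row=0, col=7), facing East

Derivation:
Start: (row=7, col=6), facing South
  R: turn right, now facing West
  R: turn right, now facing North
  F4: move forward 4, now at (row=3, col=6)
  R: turn right, now facing East
  L: turn left, now facing North
  F3: move forward 3, now at (row=0, col=6)
  R: turn right, now facing East
  F4: move forward 1/4 (blocked), now at (row=0, col=7)
  F1: move forward 0/1 (blocked), now at (row=0, col=7)
Final: (row=0, col=7), facing East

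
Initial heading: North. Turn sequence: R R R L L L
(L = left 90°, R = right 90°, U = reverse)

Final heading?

Start: North
  R (right (90° clockwise)) -> East
  R (right (90° clockwise)) -> South
  R (right (90° clockwise)) -> West
  L (left (90° counter-clockwise)) -> South
  L (left (90° counter-clockwise)) -> East
  L (left (90° counter-clockwise)) -> North
Final: North

Answer: Final heading: North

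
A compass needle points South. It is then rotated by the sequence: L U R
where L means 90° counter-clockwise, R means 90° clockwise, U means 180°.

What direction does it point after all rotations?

Start: South
  L (left (90° counter-clockwise)) -> East
  U (U-turn (180°)) -> West
  R (right (90° clockwise)) -> North
Final: North

Answer: Final heading: North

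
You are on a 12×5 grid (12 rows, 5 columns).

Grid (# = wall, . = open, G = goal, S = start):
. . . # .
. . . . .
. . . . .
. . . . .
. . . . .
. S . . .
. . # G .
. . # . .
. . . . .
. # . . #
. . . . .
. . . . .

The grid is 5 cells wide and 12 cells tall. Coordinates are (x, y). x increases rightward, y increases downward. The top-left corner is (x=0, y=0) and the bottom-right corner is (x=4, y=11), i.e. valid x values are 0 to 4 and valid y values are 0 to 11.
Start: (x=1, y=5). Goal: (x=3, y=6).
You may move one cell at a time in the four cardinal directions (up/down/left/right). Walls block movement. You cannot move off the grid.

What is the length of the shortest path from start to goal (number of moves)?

Answer: Shortest path length: 3

Derivation:
BFS from (x=1, y=5) until reaching (x=3, y=6):
  Distance 0: (x=1, y=5)
  Distance 1: (x=1, y=4), (x=0, y=5), (x=2, y=5), (x=1, y=6)
  Distance 2: (x=1, y=3), (x=0, y=4), (x=2, y=4), (x=3, y=5), (x=0, y=6), (x=1, y=7)
  Distance 3: (x=1, y=2), (x=0, y=3), (x=2, y=3), (x=3, y=4), (x=4, y=5), (x=3, y=6), (x=0, y=7), (x=1, y=8)  <- goal reached here
One shortest path (3 moves): (x=1, y=5) -> (x=2, y=5) -> (x=3, y=5) -> (x=3, y=6)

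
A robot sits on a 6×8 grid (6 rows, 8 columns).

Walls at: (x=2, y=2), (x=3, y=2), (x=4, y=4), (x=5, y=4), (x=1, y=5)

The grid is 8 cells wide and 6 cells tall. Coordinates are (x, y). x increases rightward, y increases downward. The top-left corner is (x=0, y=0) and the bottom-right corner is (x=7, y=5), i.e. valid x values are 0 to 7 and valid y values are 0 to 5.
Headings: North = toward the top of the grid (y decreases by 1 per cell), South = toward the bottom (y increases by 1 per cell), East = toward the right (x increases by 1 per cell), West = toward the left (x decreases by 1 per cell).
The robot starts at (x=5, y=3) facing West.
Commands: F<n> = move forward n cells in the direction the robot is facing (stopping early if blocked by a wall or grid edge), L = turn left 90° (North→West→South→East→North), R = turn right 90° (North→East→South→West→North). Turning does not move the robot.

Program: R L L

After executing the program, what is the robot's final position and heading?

Start: (x=5, y=3), facing West
  R: turn right, now facing North
  L: turn left, now facing West
  L: turn left, now facing South
Final: (x=5, y=3), facing South

Answer: Final position: (x=5, y=3), facing South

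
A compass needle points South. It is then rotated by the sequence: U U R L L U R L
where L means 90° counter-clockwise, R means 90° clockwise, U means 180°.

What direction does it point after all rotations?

Start: South
  U (U-turn (180°)) -> North
  U (U-turn (180°)) -> South
  R (right (90° clockwise)) -> West
  L (left (90° counter-clockwise)) -> South
  L (left (90° counter-clockwise)) -> East
  U (U-turn (180°)) -> West
  R (right (90° clockwise)) -> North
  L (left (90° counter-clockwise)) -> West
Final: West

Answer: Final heading: West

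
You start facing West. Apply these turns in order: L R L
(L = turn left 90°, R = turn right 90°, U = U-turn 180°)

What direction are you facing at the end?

Answer: Final heading: South

Derivation:
Start: West
  L (left (90° counter-clockwise)) -> South
  R (right (90° clockwise)) -> West
  L (left (90° counter-clockwise)) -> South
Final: South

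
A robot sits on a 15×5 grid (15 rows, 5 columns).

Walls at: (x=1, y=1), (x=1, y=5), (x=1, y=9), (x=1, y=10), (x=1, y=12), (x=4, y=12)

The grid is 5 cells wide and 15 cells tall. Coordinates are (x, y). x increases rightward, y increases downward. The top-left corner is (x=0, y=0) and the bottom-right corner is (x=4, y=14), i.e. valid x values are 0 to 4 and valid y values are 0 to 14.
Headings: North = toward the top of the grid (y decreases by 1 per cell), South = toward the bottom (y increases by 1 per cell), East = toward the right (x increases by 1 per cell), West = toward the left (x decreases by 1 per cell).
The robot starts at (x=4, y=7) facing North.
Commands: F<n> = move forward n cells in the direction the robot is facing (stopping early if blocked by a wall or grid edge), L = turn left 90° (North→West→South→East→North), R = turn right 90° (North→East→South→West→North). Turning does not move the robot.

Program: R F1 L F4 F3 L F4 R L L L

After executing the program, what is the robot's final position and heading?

Answer: Final position: (x=0, y=0), facing East

Derivation:
Start: (x=4, y=7), facing North
  R: turn right, now facing East
  F1: move forward 0/1 (blocked), now at (x=4, y=7)
  L: turn left, now facing North
  F4: move forward 4, now at (x=4, y=3)
  F3: move forward 3, now at (x=4, y=0)
  L: turn left, now facing West
  F4: move forward 4, now at (x=0, y=0)
  R: turn right, now facing North
  L: turn left, now facing West
  L: turn left, now facing South
  L: turn left, now facing East
Final: (x=0, y=0), facing East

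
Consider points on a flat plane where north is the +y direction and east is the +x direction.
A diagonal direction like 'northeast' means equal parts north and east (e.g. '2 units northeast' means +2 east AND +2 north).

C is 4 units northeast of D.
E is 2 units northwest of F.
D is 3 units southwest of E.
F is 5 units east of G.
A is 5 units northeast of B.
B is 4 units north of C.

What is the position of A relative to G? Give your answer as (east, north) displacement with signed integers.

Place G at the origin (east=0, north=0).
  F is 5 units east of G: delta (east=+5, north=+0); F at (east=5, north=0).
  E is 2 units northwest of F: delta (east=-2, north=+2); E at (east=3, north=2).
  D is 3 units southwest of E: delta (east=-3, north=-3); D at (east=0, north=-1).
  C is 4 units northeast of D: delta (east=+4, north=+4); C at (east=4, north=3).
  B is 4 units north of C: delta (east=+0, north=+4); B at (east=4, north=7).
  A is 5 units northeast of B: delta (east=+5, north=+5); A at (east=9, north=12).
Therefore A relative to G: (east=9, north=12).

Answer: A is at (east=9, north=12) relative to G.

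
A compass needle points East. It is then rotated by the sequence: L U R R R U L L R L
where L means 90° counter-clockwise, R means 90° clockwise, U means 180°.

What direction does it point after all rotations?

Start: East
  L (left (90° counter-clockwise)) -> North
  U (U-turn (180°)) -> South
  R (right (90° clockwise)) -> West
  R (right (90° clockwise)) -> North
  R (right (90° clockwise)) -> East
  U (U-turn (180°)) -> West
  L (left (90° counter-clockwise)) -> South
  L (left (90° counter-clockwise)) -> East
  R (right (90° clockwise)) -> South
  L (left (90° counter-clockwise)) -> East
Final: East

Answer: Final heading: East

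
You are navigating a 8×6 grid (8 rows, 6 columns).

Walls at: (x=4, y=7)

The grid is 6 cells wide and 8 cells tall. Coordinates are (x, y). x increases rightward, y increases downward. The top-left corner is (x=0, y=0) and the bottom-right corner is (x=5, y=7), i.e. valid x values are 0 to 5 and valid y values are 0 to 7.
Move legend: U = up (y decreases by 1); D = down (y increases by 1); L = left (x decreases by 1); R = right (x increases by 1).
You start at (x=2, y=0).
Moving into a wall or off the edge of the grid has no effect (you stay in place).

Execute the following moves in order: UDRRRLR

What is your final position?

Answer: Final position: (x=5, y=1)

Derivation:
Start: (x=2, y=0)
  U (up): blocked, stay at (x=2, y=0)
  D (down): (x=2, y=0) -> (x=2, y=1)
  R (right): (x=2, y=1) -> (x=3, y=1)
  R (right): (x=3, y=1) -> (x=4, y=1)
  R (right): (x=4, y=1) -> (x=5, y=1)
  L (left): (x=5, y=1) -> (x=4, y=1)
  R (right): (x=4, y=1) -> (x=5, y=1)
Final: (x=5, y=1)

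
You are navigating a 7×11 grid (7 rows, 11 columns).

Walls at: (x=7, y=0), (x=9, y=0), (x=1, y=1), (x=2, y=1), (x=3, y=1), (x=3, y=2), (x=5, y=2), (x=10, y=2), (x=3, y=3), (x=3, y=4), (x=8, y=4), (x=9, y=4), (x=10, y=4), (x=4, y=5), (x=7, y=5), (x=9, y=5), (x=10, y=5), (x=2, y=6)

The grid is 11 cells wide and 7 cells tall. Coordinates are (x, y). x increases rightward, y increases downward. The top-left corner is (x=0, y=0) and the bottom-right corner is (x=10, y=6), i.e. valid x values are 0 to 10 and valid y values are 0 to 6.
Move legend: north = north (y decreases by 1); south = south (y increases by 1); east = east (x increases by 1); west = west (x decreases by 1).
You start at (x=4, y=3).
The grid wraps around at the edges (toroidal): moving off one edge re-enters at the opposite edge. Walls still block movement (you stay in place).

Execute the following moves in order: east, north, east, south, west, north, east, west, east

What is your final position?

Answer: Final position: (x=6, y=3)

Derivation:
Start: (x=4, y=3)
  east (east): (x=4, y=3) -> (x=5, y=3)
  north (north): blocked, stay at (x=5, y=3)
  east (east): (x=5, y=3) -> (x=6, y=3)
  south (south): (x=6, y=3) -> (x=6, y=4)
  west (west): (x=6, y=4) -> (x=5, y=4)
  north (north): (x=5, y=4) -> (x=5, y=3)
  east (east): (x=5, y=3) -> (x=6, y=3)
  west (west): (x=6, y=3) -> (x=5, y=3)
  east (east): (x=5, y=3) -> (x=6, y=3)
Final: (x=6, y=3)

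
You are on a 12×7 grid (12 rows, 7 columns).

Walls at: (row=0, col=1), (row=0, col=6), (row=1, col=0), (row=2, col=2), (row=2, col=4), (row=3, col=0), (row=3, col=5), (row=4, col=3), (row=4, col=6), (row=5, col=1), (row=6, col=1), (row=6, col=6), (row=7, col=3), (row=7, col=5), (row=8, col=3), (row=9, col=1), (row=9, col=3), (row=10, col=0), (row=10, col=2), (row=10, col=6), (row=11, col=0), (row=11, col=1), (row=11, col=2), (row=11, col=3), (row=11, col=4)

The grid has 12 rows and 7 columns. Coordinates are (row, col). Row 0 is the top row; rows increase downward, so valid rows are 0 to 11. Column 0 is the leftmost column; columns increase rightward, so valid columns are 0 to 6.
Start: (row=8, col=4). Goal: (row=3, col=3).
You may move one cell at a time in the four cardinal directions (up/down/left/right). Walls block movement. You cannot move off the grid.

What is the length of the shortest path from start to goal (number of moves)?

BFS from (row=8, col=4) until reaching (row=3, col=3):
  Distance 0: (row=8, col=4)
  Distance 1: (row=7, col=4), (row=8, col=5), (row=9, col=4)
  Distance 2: (row=6, col=4), (row=8, col=6), (row=9, col=5), (row=10, col=4)
  Distance 3: (row=5, col=4), (row=6, col=3), (row=6, col=5), (row=7, col=6), (row=9, col=6), (row=10, col=3), (row=10, col=5)
  Distance 4: (row=4, col=4), (row=5, col=3), (row=5, col=5), (row=6, col=2), (row=11, col=5)
  Distance 5: (row=3, col=4), (row=4, col=5), (row=5, col=2), (row=5, col=6), (row=7, col=2), (row=11, col=6)
  Distance 6: (row=3, col=3), (row=4, col=2), (row=7, col=1), (row=8, col=2)  <- goal reached here
One shortest path (6 moves): (row=8, col=4) -> (row=7, col=4) -> (row=6, col=4) -> (row=5, col=4) -> (row=4, col=4) -> (row=3, col=4) -> (row=3, col=3)

Answer: Shortest path length: 6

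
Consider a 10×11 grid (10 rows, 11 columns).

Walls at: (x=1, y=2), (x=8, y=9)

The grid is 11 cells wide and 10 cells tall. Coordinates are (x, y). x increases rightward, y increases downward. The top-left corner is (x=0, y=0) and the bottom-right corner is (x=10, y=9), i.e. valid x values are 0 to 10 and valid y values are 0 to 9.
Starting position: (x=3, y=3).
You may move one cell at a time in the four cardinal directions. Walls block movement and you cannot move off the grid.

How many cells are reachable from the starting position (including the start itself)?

Answer: Reachable cells: 108

Derivation:
BFS flood-fill from (x=3, y=3):
  Distance 0: (x=3, y=3)
  Distance 1: (x=3, y=2), (x=2, y=3), (x=4, y=3), (x=3, y=4)
  Distance 2: (x=3, y=1), (x=2, y=2), (x=4, y=2), (x=1, y=3), (x=5, y=3), (x=2, y=4), (x=4, y=4), (x=3, y=5)
  Distance 3: (x=3, y=0), (x=2, y=1), (x=4, y=1), (x=5, y=2), (x=0, y=3), (x=6, y=3), (x=1, y=4), (x=5, y=4), (x=2, y=5), (x=4, y=5), (x=3, y=6)
  Distance 4: (x=2, y=0), (x=4, y=0), (x=1, y=1), (x=5, y=1), (x=0, y=2), (x=6, y=2), (x=7, y=3), (x=0, y=4), (x=6, y=4), (x=1, y=5), (x=5, y=5), (x=2, y=6), (x=4, y=6), (x=3, y=7)
  Distance 5: (x=1, y=0), (x=5, y=0), (x=0, y=1), (x=6, y=1), (x=7, y=2), (x=8, y=3), (x=7, y=4), (x=0, y=5), (x=6, y=5), (x=1, y=6), (x=5, y=6), (x=2, y=7), (x=4, y=7), (x=3, y=8)
  Distance 6: (x=0, y=0), (x=6, y=0), (x=7, y=1), (x=8, y=2), (x=9, y=3), (x=8, y=4), (x=7, y=5), (x=0, y=6), (x=6, y=6), (x=1, y=7), (x=5, y=7), (x=2, y=8), (x=4, y=8), (x=3, y=9)
  Distance 7: (x=7, y=0), (x=8, y=1), (x=9, y=2), (x=10, y=3), (x=9, y=4), (x=8, y=5), (x=7, y=6), (x=0, y=7), (x=6, y=7), (x=1, y=8), (x=5, y=8), (x=2, y=9), (x=4, y=9)
  Distance 8: (x=8, y=0), (x=9, y=1), (x=10, y=2), (x=10, y=4), (x=9, y=5), (x=8, y=6), (x=7, y=7), (x=0, y=8), (x=6, y=8), (x=1, y=9), (x=5, y=9)
  Distance 9: (x=9, y=0), (x=10, y=1), (x=10, y=5), (x=9, y=6), (x=8, y=7), (x=7, y=8), (x=0, y=9), (x=6, y=9)
  Distance 10: (x=10, y=0), (x=10, y=6), (x=9, y=7), (x=8, y=8), (x=7, y=9)
  Distance 11: (x=10, y=7), (x=9, y=8)
  Distance 12: (x=10, y=8), (x=9, y=9)
  Distance 13: (x=10, y=9)
Total reachable: 108 (grid has 108 open cells total)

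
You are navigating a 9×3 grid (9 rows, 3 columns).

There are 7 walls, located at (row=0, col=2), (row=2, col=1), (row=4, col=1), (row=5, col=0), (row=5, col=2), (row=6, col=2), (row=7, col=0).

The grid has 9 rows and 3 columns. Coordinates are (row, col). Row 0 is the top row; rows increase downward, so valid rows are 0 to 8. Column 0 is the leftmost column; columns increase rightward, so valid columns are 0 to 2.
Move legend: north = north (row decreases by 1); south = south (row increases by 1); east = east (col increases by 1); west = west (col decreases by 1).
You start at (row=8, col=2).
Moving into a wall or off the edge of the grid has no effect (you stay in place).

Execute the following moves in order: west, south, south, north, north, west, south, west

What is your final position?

Start: (row=8, col=2)
  west (west): (row=8, col=2) -> (row=8, col=1)
  south (south): blocked, stay at (row=8, col=1)
  south (south): blocked, stay at (row=8, col=1)
  north (north): (row=8, col=1) -> (row=7, col=1)
  north (north): (row=7, col=1) -> (row=6, col=1)
  west (west): (row=6, col=1) -> (row=6, col=0)
  south (south): blocked, stay at (row=6, col=0)
  west (west): blocked, stay at (row=6, col=0)
Final: (row=6, col=0)

Answer: Final position: (row=6, col=0)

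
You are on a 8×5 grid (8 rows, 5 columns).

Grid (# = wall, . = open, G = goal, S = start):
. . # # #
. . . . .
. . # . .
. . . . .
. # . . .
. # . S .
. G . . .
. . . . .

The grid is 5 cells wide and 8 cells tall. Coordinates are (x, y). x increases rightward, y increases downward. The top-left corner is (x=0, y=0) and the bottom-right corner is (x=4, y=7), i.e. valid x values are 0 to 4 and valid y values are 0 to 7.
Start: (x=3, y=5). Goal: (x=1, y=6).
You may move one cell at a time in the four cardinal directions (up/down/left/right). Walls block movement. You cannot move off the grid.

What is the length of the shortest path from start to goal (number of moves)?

Answer: Shortest path length: 3

Derivation:
BFS from (x=3, y=5) until reaching (x=1, y=6):
  Distance 0: (x=3, y=5)
  Distance 1: (x=3, y=4), (x=2, y=5), (x=4, y=5), (x=3, y=6)
  Distance 2: (x=3, y=3), (x=2, y=4), (x=4, y=4), (x=2, y=6), (x=4, y=6), (x=3, y=7)
  Distance 3: (x=3, y=2), (x=2, y=3), (x=4, y=3), (x=1, y=6), (x=2, y=7), (x=4, y=7)  <- goal reached here
One shortest path (3 moves): (x=3, y=5) -> (x=2, y=5) -> (x=2, y=6) -> (x=1, y=6)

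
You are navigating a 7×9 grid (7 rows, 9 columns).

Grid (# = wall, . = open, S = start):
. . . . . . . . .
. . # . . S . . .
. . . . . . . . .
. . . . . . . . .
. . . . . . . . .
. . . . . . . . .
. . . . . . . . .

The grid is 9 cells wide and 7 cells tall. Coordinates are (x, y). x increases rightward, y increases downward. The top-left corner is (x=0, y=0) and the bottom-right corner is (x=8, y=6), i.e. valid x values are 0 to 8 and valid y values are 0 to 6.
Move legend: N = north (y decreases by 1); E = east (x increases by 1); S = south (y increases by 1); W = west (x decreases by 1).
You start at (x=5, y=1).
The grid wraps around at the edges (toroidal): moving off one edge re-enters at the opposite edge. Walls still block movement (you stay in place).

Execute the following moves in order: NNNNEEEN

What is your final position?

Answer: Final position: (x=8, y=3)

Derivation:
Start: (x=5, y=1)
  N (north): (x=5, y=1) -> (x=5, y=0)
  N (north): (x=5, y=0) -> (x=5, y=6)
  N (north): (x=5, y=6) -> (x=5, y=5)
  N (north): (x=5, y=5) -> (x=5, y=4)
  E (east): (x=5, y=4) -> (x=6, y=4)
  E (east): (x=6, y=4) -> (x=7, y=4)
  E (east): (x=7, y=4) -> (x=8, y=4)
  N (north): (x=8, y=4) -> (x=8, y=3)
Final: (x=8, y=3)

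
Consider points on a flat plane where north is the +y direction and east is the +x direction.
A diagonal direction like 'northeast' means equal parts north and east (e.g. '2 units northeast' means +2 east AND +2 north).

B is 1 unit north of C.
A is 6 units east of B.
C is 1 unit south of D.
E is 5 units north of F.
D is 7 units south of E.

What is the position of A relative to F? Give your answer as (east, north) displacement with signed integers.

Answer: A is at (east=6, north=-2) relative to F.

Derivation:
Place F at the origin (east=0, north=0).
  E is 5 units north of F: delta (east=+0, north=+5); E at (east=0, north=5).
  D is 7 units south of E: delta (east=+0, north=-7); D at (east=0, north=-2).
  C is 1 unit south of D: delta (east=+0, north=-1); C at (east=0, north=-3).
  B is 1 unit north of C: delta (east=+0, north=+1); B at (east=0, north=-2).
  A is 6 units east of B: delta (east=+6, north=+0); A at (east=6, north=-2).
Therefore A relative to F: (east=6, north=-2).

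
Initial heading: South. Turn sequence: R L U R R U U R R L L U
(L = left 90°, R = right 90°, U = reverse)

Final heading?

Answer: Final heading: North

Derivation:
Start: South
  R (right (90° clockwise)) -> West
  L (left (90° counter-clockwise)) -> South
  U (U-turn (180°)) -> North
  R (right (90° clockwise)) -> East
  R (right (90° clockwise)) -> South
  U (U-turn (180°)) -> North
  U (U-turn (180°)) -> South
  R (right (90° clockwise)) -> West
  R (right (90° clockwise)) -> North
  L (left (90° counter-clockwise)) -> West
  L (left (90° counter-clockwise)) -> South
  U (U-turn (180°)) -> North
Final: North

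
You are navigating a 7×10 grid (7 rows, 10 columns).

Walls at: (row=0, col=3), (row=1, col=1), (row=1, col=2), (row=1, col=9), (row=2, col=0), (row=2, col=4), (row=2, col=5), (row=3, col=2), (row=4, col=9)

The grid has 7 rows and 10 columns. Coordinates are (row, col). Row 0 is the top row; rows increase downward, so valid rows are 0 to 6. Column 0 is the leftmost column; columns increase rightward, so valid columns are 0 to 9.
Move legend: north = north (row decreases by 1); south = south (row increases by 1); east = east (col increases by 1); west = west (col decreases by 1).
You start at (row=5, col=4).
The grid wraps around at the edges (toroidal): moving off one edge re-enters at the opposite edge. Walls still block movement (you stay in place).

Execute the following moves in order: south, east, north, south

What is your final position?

Start: (row=5, col=4)
  south (south): (row=5, col=4) -> (row=6, col=4)
  east (east): (row=6, col=4) -> (row=6, col=5)
  north (north): (row=6, col=5) -> (row=5, col=5)
  south (south): (row=5, col=5) -> (row=6, col=5)
Final: (row=6, col=5)

Answer: Final position: (row=6, col=5)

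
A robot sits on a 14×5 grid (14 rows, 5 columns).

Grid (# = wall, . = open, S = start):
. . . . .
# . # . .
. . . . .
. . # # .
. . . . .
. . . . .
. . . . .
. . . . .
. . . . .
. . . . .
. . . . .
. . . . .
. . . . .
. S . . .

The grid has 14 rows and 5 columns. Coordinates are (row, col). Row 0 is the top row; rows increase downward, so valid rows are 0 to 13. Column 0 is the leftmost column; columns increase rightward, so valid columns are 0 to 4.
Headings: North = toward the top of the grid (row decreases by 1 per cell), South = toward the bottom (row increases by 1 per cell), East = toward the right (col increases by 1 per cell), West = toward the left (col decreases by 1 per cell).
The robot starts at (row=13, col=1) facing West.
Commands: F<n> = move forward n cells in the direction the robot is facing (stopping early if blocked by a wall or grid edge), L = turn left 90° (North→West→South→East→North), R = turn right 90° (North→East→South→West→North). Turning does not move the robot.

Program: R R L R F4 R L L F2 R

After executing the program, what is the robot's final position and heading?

Answer: Final position: (row=11, col=4), facing East

Derivation:
Start: (row=13, col=1), facing West
  R: turn right, now facing North
  R: turn right, now facing East
  L: turn left, now facing North
  R: turn right, now facing East
  F4: move forward 3/4 (blocked), now at (row=13, col=4)
  R: turn right, now facing South
  L: turn left, now facing East
  L: turn left, now facing North
  F2: move forward 2, now at (row=11, col=4)
  R: turn right, now facing East
Final: (row=11, col=4), facing East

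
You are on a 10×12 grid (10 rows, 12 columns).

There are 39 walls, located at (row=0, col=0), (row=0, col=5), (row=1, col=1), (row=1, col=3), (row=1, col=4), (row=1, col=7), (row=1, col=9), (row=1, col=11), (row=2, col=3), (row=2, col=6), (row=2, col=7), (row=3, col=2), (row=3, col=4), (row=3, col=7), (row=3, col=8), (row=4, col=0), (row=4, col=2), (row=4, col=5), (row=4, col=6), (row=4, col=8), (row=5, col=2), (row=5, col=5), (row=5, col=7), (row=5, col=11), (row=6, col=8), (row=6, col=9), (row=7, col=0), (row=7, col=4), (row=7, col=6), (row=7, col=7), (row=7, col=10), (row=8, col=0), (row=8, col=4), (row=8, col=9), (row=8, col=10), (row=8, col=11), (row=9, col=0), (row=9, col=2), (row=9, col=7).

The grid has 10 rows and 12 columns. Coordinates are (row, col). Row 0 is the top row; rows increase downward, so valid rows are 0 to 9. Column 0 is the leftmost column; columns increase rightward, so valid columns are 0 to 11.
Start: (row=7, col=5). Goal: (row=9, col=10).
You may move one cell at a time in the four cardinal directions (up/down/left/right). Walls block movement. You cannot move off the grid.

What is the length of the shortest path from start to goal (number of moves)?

BFS from (row=7, col=5) until reaching (row=9, col=10):
  Distance 0: (row=7, col=5)
  Distance 1: (row=6, col=5), (row=8, col=5)
  Distance 2: (row=6, col=4), (row=6, col=6), (row=8, col=6), (row=9, col=5)
  Distance 3: (row=5, col=4), (row=5, col=6), (row=6, col=3), (row=6, col=7), (row=8, col=7), (row=9, col=4), (row=9, col=6)
  Distance 4: (row=4, col=4), (row=5, col=3), (row=6, col=2), (row=7, col=3), (row=8, col=8), (row=9, col=3)
  Distance 5: (row=4, col=3), (row=6, col=1), (row=7, col=2), (row=7, col=8), (row=8, col=3), (row=9, col=8)
  Distance 6: (row=3, col=3), (row=5, col=1), (row=6, col=0), (row=7, col=1), (row=7, col=9), (row=8, col=2), (row=9, col=9)
  Distance 7: (row=4, col=1), (row=5, col=0), (row=8, col=1), (row=9, col=10)  <- goal reached here
One shortest path (7 moves): (row=7, col=5) -> (row=8, col=5) -> (row=8, col=6) -> (row=8, col=7) -> (row=8, col=8) -> (row=9, col=8) -> (row=9, col=9) -> (row=9, col=10)

Answer: Shortest path length: 7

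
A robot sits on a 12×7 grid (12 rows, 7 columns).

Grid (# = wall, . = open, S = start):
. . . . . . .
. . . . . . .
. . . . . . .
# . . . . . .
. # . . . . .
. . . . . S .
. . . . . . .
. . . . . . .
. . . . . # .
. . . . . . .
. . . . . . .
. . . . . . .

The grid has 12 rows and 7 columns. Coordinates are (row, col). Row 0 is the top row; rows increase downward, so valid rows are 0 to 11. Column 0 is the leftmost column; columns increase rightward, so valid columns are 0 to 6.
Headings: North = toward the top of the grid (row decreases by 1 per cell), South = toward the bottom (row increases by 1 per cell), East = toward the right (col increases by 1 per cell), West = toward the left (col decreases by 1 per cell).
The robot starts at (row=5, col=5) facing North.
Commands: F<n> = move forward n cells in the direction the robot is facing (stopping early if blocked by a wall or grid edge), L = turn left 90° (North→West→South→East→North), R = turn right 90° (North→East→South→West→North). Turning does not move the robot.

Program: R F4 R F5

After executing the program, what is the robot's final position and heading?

Answer: Final position: (row=10, col=6), facing South

Derivation:
Start: (row=5, col=5), facing North
  R: turn right, now facing East
  F4: move forward 1/4 (blocked), now at (row=5, col=6)
  R: turn right, now facing South
  F5: move forward 5, now at (row=10, col=6)
Final: (row=10, col=6), facing South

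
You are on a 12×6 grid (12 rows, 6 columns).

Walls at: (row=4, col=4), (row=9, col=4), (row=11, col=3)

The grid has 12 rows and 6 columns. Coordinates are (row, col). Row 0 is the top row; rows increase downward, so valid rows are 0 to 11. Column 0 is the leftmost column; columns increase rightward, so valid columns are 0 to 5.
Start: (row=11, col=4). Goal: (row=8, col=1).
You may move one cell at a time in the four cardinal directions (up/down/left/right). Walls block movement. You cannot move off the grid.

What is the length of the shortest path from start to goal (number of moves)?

Answer: Shortest path length: 6

Derivation:
BFS from (row=11, col=4) until reaching (row=8, col=1):
  Distance 0: (row=11, col=4)
  Distance 1: (row=10, col=4), (row=11, col=5)
  Distance 2: (row=10, col=3), (row=10, col=5)
  Distance 3: (row=9, col=3), (row=9, col=5), (row=10, col=2)
  Distance 4: (row=8, col=3), (row=8, col=5), (row=9, col=2), (row=10, col=1), (row=11, col=2)
  Distance 5: (row=7, col=3), (row=7, col=5), (row=8, col=2), (row=8, col=4), (row=9, col=1), (row=10, col=0), (row=11, col=1)
  Distance 6: (row=6, col=3), (row=6, col=5), (row=7, col=2), (row=7, col=4), (row=8, col=1), (row=9, col=0), (row=11, col=0)  <- goal reached here
One shortest path (6 moves): (row=11, col=4) -> (row=10, col=4) -> (row=10, col=3) -> (row=10, col=2) -> (row=10, col=1) -> (row=9, col=1) -> (row=8, col=1)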